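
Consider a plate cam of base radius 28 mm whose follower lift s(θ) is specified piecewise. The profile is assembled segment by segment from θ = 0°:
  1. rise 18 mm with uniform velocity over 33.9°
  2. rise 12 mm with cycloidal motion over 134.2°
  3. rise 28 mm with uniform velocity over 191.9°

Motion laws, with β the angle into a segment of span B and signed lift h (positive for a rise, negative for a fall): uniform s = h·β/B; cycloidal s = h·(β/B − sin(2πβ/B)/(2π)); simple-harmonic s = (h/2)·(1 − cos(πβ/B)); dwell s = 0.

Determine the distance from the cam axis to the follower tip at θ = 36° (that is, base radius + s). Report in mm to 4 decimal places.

seg 1 [0°–33.9°] uniform, h=18: full span → s += 18 → s = 18.0000
seg 2 [33.9°–168.1°] cycloidal, h=12: θ=36° here. β=2.1, B=134.2. 12·(0.0156 − sin(2π·0.0156)/(2π)) = 0.0003 → s = 18.0003
radial distance = base radius + s = 28 + 18.0003 = 46.0003

46.0003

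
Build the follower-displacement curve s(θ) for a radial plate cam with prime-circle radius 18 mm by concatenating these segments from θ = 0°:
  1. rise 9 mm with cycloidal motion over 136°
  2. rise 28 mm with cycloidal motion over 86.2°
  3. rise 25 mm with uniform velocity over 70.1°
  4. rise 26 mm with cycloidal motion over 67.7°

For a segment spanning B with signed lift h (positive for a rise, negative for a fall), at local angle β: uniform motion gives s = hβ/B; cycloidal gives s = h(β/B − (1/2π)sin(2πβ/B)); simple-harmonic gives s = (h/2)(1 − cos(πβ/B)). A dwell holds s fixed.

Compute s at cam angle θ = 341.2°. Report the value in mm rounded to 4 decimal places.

seg 1 [0°–136°] cycloidal, h=9: full span → s += 9 → s = 9.0000
seg 2 [136°–222.2°] cycloidal, h=28: full span → s += 28 → s = 37.0000
seg 3 [222.2°–292.3°] uniform, h=25: full span → s += 25 → s = 62.0000
seg 4 [292.3°–360°] cycloidal, h=26: θ=341.2° here. β=48.9, B=67.7. 26·(0.7223 − sin(2π·0.7223)/(2π)) = 22.8554 → s = 84.8554

84.8554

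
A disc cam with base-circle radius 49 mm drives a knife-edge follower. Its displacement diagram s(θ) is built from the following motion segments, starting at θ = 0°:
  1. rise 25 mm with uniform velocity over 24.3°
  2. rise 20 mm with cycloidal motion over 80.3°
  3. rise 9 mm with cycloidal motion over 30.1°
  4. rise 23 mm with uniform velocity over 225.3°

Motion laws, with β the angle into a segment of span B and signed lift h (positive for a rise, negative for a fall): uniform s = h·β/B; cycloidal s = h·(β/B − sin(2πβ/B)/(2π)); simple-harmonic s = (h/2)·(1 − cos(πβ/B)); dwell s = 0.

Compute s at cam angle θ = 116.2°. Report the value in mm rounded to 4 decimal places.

seg 1 [0°–24.3°] uniform, h=25: full span → s += 25 → s = 25.0000
seg 2 [24.3°–104.6°] cycloidal, h=20: full span → s += 20 → s = 45.0000
seg 3 [104.6°–134.7°] cycloidal, h=9: θ=116.2° here. β=11.6, B=30.1. 9·(0.3854 − sin(2π·0.3854)/(2π)) = 2.5238 → s = 47.5238

47.5238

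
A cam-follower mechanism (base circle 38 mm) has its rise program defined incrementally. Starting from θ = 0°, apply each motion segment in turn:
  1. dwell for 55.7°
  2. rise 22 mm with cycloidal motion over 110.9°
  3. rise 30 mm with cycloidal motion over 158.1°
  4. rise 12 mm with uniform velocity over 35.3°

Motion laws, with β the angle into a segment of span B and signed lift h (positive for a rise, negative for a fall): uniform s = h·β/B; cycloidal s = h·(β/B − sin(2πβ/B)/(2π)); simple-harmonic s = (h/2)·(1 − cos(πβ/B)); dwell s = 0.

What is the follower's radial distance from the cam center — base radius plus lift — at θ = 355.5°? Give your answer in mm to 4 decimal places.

seg 1 [0°–55.7°] dwell: s stays 0.0000
seg 2 [55.7°–166.6°] cycloidal, h=22: full span → s += 22 → s = 22.0000
seg 3 [166.6°–324.7°] cycloidal, h=30: full span → s += 30 → s = 52.0000
seg 4 [324.7°–360°] uniform, h=12: θ=355.5° here. β=30.8, B=35.3. 12·30.8/35.3 = 10.4703 → s = 62.4703
radial distance = base radius + s = 38 + 62.4703 = 100.4703

100.4703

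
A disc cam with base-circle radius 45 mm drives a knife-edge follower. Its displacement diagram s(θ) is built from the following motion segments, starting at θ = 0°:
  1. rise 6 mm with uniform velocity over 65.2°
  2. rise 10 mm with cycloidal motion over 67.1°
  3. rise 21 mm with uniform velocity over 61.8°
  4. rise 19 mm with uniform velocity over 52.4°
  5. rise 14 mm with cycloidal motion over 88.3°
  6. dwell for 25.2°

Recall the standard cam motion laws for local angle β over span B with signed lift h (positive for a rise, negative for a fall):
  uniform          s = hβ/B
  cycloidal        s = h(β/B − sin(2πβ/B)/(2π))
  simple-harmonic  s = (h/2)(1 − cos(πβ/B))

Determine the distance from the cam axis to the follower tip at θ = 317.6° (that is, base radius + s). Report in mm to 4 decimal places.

seg 1 [0°–65.2°] uniform, h=6: full span → s += 6 → s = 6.0000
seg 2 [65.2°–132.3°] cycloidal, h=10: full span → s += 10 → s = 16.0000
seg 3 [132.3°–194.1°] uniform, h=21: full span → s += 21 → s = 37.0000
seg 4 [194.1°–246.5°] uniform, h=19: full span → s += 19 → s = 56.0000
seg 5 [246.5°–334.8°] cycloidal, h=14: θ=317.6° here. β=71.1, B=88.3. 14·(0.8052 − sin(2π·0.8052)/(2π)) = 13.3684 → s = 69.3684
radial distance = base radius + s = 45 + 69.3684 = 114.3684

114.3684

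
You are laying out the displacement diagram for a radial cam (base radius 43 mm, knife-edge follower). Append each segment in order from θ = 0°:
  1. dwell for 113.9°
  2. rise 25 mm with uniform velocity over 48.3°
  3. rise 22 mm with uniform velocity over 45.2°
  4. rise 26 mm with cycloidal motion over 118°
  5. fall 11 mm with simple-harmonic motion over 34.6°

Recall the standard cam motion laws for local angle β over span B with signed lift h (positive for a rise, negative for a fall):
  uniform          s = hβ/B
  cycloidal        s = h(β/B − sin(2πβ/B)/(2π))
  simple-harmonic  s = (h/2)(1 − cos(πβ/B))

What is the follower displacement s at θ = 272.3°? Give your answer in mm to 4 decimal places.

seg 1 [0°–113.9°] dwell: s stays 0.0000
seg 2 [113.9°–162.2°] uniform, h=25: full span → s += 25 → s = 25.0000
seg 3 [162.2°–207.4°] uniform, h=22: full span → s += 22 → s = 47.0000
seg 4 [207.4°–325.4°] cycloidal, h=26: θ=272.3° here. β=64.9, B=118. 26·(0.5500 − sin(2π·0.5500)/(2π)) = 15.5787 → s = 62.5787

62.5787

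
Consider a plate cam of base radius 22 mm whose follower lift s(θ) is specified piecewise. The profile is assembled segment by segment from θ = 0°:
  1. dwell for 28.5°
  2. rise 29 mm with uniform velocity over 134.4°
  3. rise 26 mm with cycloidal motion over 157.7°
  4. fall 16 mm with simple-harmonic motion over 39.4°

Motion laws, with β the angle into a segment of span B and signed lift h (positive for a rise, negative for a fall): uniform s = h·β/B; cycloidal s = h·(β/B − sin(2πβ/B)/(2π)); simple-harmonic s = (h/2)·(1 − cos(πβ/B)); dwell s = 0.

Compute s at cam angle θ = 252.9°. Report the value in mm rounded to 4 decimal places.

seg 1 [0°–28.5°] dwell: s stays 0.0000
seg 2 [28.5°–162.9°] uniform, h=29: full span → s += 29 → s = 29.0000
seg 3 [162.9°–320.6°] cycloidal, h=26: θ=252.9° here. β=90, B=157.7. 26·(0.5707 − sin(2π·0.5707)/(2π)) = 16.6167 → s = 45.6167

45.6167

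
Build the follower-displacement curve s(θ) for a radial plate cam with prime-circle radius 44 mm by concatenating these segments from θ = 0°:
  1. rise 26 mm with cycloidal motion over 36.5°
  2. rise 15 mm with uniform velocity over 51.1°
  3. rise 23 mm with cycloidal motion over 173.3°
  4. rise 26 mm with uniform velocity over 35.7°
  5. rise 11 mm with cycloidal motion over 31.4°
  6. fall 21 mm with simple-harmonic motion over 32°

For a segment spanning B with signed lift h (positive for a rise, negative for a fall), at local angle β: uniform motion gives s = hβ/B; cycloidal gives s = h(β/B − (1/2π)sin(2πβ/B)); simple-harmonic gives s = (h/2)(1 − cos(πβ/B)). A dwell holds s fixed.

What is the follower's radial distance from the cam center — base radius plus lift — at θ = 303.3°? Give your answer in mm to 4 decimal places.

seg 1 [0°–36.5°] cycloidal, h=26: full span → s += 26 → s = 26.0000
seg 2 [36.5°–87.6°] uniform, h=15: full span → s += 15 → s = 41.0000
seg 3 [87.6°–260.9°] cycloidal, h=23: full span → s += 23 → s = 64.0000
seg 4 [260.9°–296.6°] uniform, h=26: full span → s += 26 → s = 90.0000
seg 5 [296.6°–328°] cycloidal, h=11: θ=303.3° here. β=6.7, B=31.4. 11·(0.2134 − sin(2π·0.2134)/(2π)) = 0.6426 → s = 90.6426
radial distance = base radius + s = 44 + 90.6426 = 134.6426

134.6426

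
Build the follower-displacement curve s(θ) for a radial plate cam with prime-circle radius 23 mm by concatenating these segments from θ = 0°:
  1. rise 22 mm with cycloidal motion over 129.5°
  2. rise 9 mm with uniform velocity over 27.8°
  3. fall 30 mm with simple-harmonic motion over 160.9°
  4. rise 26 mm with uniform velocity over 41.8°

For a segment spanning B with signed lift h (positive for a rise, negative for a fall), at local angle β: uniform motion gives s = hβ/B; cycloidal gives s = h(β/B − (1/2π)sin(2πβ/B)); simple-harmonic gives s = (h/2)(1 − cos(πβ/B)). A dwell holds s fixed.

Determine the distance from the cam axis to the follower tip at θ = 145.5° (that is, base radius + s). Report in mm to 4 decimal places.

seg 1 [0°–129.5°] cycloidal, h=22: full span → s += 22 → s = 22.0000
seg 2 [129.5°–157.3°] uniform, h=9: θ=145.5° here. β=16, B=27.8. 9·16/27.8 = 5.1799 → s = 27.1799
radial distance = base radius + s = 23 + 27.1799 = 50.1799

50.1799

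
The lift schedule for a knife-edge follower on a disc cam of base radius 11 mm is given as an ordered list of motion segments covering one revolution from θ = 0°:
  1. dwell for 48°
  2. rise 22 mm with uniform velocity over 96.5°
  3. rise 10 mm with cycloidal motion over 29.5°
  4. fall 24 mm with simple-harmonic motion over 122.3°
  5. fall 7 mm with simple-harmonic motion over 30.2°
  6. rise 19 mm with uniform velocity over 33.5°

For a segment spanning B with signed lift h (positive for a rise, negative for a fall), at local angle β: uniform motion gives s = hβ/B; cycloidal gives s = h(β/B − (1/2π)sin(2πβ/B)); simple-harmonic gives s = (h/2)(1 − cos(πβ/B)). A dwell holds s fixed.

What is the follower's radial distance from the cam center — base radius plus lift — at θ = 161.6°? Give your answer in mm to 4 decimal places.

seg 1 [0°–48°] dwell: s stays 0.0000
seg 2 [48°–144.5°] uniform, h=22: full span → s += 22 → s = 22.0000
seg 3 [144.5°–174°] cycloidal, h=10: θ=161.6° here. β=17.1, B=29.5. 10·(0.5797 − sin(2π·0.5797)/(2π)) = 6.5604 → s = 28.5604
radial distance = base radius + s = 11 + 28.5604 = 39.5604

39.5604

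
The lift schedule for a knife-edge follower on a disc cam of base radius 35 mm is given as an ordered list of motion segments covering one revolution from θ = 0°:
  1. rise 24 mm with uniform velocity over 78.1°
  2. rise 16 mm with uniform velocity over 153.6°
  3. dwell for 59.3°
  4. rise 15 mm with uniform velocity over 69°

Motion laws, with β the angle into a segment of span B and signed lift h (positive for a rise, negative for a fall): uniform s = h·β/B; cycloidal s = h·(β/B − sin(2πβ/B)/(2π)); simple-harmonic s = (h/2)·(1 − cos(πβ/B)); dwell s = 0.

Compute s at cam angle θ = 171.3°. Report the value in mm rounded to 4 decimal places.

seg 1 [0°–78.1°] uniform, h=24: full span → s += 24 → s = 24.0000
seg 2 [78.1°–231.7°] uniform, h=16: θ=171.3° here. β=93.2, B=153.6. 16·93.2/153.6 = 9.7083 → s = 33.7083

33.7083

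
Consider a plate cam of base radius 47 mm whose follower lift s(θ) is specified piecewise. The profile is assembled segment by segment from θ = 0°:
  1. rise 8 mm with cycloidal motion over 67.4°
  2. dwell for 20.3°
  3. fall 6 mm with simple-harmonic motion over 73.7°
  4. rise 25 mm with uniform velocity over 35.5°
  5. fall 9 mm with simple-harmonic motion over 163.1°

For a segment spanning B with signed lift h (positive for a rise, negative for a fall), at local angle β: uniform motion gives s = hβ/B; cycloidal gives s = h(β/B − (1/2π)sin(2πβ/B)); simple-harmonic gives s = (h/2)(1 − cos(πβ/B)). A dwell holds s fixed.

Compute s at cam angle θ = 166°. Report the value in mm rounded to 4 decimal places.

seg 1 [0°–67.4°] cycloidal, h=8: full span → s += 8 → s = 8.0000
seg 2 [67.4°–87.7°] dwell: s stays 8.0000
seg 3 [87.7°–161.4°] simple-harmonic, h=-6: full span → s += -6 → s = 2.0000
seg 4 [161.4°–196.9°] uniform, h=25: θ=166° here. β=4.6, B=35.5. 25·4.6/35.5 = 3.2394 → s = 5.2394

5.2394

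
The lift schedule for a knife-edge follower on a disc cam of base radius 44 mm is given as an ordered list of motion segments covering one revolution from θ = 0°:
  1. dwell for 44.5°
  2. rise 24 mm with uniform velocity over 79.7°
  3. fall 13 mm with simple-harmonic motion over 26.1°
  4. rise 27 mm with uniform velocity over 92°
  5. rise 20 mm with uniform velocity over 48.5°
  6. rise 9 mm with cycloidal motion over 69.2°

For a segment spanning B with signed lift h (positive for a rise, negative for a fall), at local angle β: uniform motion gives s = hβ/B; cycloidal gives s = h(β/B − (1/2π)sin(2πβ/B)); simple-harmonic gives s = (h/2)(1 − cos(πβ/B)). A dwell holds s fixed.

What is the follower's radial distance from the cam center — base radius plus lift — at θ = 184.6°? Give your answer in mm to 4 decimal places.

seg 1 [0°–44.5°] dwell: s stays 0.0000
seg 2 [44.5°–124.2°] uniform, h=24: full span → s += 24 → s = 24.0000
seg 3 [124.2°–150.3°] simple-harmonic, h=-13: full span → s += -13 → s = 11.0000
seg 4 [150.3°–242.3°] uniform, h=27: θ=184.6° here. β=34.3, B=92. 27·34.3/92 = 10.0663 → s = 21.0663
radial distance = base radius + s = 44 + 21.0663 = 65.0663

65.0663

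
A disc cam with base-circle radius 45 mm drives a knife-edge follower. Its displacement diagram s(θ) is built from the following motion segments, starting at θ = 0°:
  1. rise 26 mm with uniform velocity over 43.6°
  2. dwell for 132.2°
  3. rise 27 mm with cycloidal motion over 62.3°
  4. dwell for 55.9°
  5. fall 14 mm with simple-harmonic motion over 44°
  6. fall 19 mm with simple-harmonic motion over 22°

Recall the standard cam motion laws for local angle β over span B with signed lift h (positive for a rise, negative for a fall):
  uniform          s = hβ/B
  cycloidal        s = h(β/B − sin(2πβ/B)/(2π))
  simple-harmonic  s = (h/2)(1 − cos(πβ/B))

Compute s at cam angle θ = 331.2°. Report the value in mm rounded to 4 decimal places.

seg 1 [0°–43.6°] uniform, h=26: full span → s += 26 → s = 26.0000
seg 2 [43.6°–175.8°] dwell: s stays 26.0000
seg 3 [175.8°–238.1°] cycloidal, h=27: full span → s += 27 → s = 53.0000
seg 4 [238.1°–294°] dwell: s stays 53.0000
seg 5 [294°–338°] simple-harmonic, h=-14: θ=331.2° here. β=37.2, B=44. -14/2·(1 − cos(π·0.8455)) = -13.1910 → s = 39.8090

39.8090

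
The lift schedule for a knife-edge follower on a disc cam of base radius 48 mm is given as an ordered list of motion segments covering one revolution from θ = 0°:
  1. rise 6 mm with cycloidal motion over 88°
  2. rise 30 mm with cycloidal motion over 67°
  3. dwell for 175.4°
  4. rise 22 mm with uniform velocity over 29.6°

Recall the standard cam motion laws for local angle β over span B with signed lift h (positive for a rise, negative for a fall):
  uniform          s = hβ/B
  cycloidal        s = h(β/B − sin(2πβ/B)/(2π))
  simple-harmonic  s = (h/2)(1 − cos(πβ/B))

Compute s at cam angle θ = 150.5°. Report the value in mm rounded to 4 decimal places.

seg 1 [0°–88°] cycloidal, h=6: full span → s += 6 → s = 6.0000
seg 2 [88°–155°] cycloidal, h=30: θ=150.5° here. β=62.5, B=67. 30·(0.9328 − sin(2π·0.9328)/(2π)) = 29.9407 → s = 35.9407

35.9407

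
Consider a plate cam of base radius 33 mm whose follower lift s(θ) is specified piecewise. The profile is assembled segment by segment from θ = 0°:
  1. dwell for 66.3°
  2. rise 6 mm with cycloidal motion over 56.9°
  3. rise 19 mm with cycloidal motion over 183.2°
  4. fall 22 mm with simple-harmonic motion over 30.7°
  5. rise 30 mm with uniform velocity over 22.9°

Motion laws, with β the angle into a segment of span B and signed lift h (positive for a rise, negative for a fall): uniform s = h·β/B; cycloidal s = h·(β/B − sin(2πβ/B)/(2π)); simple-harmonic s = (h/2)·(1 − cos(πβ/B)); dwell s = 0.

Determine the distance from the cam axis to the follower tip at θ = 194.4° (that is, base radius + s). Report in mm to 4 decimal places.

seg 1 [0°–66.3°] dwell: s stays 0.0000
seg 2 [66.3°–123.2°] cycloidal, h=6: full span → s += 6 → s = 6.0000
seg 3 [123.2°–306.4°] cycloidal, h=19: θ=194.4° here. β=71.2, B=183.2. 19·(0.3886 − sin(2π·0.3886)/(2π)) = 5.4370 → s = 11.4370
radial distance = base radius + s = 33 + 11.4370 = 44.4370

44.4370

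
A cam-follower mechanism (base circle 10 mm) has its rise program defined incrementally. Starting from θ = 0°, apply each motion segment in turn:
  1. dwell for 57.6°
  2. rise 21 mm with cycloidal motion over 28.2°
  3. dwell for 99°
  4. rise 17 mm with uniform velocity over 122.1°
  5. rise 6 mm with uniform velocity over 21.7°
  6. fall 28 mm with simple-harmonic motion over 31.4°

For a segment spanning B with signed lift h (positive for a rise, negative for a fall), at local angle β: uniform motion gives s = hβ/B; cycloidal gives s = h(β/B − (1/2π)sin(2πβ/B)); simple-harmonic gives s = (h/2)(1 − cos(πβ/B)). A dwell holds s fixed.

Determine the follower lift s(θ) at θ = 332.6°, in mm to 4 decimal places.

seg 1 [0°–57.6°] dwell: s stays 0.0000
seg 2 [57.6°–85.8°] cycloidal, h=21: full span → s += 21 → s = 21.0000
seg 3 [85.8°–184.8°] dwell: s stays 21.0000
seg 4 [184.8°–306.9°] uniform, h=17: full span → s += 17 → s = 38.0000
seg 5 [306.9°–328.6°] uniform, h=6: full span → s += 6 → s = 44.0000
seg 6 [328.6°–360°] simple-harmonic, h=-28: θ=332.6° here. β=4, B=31.4. -28/2·(1 − cos(π·0.1274)) = -1.1063 → s = 42.8937

42.8937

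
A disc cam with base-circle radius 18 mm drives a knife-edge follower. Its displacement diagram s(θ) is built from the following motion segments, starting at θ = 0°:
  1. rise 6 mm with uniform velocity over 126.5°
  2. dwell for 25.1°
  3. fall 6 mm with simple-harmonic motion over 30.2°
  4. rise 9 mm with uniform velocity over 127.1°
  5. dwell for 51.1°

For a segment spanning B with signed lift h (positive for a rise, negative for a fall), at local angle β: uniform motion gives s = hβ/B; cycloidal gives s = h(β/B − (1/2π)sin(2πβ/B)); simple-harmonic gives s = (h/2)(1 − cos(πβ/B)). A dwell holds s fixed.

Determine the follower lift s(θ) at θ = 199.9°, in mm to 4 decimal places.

seg 1 [0°–126.5°] uniform, h=6: full span → s += 6 → s = 6.0000
seg 2 [126.5°–151.6°] dwell: s stays 6.0000
seg 3 [151.6°–181.8°] simple-harmonic, h=-6: full span → s += -6 → s = 0.0000
seg 4 [181.8°–308.9°] uniform, h=9: θ=199.9° here. β=18.1, B=127.1. 9·18.1/127.1 = 1.2817 → s = 1.2817

1.2817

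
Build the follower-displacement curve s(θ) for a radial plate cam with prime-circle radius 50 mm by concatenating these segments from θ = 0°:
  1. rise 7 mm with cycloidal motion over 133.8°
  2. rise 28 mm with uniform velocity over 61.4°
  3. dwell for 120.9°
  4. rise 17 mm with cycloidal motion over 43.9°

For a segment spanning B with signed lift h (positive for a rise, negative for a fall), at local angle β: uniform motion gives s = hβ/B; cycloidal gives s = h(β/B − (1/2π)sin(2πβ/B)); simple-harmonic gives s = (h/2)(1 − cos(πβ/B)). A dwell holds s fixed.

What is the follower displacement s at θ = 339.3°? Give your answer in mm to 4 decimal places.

seg 1 [0°–133.8°] cycloidal, h=7: full span → s += 7 → s = 7.0000
seg 2 [133.8°–195.2°] uniform, h=28: full span → s += 28 → s = 35.0000
seg 3 [195.2°–316.1°] dwell: s stays 35.0000
seg 4 [316.1°–360°] cycloidal, h=17: θ=339.3° here. β=23.2, B=43.9. 17·(0.5285 − sin(2π·0.5285)/(2π)) = 9.4655 → s = 44.4655

44.4655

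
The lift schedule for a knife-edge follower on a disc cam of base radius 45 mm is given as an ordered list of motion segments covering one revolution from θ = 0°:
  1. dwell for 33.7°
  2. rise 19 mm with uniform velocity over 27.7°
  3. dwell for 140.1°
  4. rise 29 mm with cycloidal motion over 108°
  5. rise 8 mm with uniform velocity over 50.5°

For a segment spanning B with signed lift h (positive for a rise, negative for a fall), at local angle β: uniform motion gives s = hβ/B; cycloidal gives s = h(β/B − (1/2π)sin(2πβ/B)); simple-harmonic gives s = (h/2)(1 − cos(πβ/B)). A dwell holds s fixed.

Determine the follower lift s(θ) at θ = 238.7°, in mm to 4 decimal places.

seg 1 [0°–33.7°] dwell: s stays 0.0000
seg 2 [33.7°–61.4°] uniform, h=19: full span → s += 19 → s = 19.0000
seg 3 [61.4°–201.5°] dwell: s stays 19.0000
seg 4 [201.5°–309.5°] cycloidal, h=29: θ=238.7° here. β=37.2, B=108. 29·(0.3444 − sin(2π·0.3444)/(2π)) = 6.1625 → s = 25.1625

25.1625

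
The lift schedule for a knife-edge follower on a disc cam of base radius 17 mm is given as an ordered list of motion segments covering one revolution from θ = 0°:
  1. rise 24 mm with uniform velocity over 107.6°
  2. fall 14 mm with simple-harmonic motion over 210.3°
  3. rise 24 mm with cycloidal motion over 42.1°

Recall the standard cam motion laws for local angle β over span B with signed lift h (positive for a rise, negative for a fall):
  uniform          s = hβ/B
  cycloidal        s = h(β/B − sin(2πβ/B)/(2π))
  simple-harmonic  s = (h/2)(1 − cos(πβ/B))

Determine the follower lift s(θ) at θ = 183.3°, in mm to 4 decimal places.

seg 1 [0°–107.6°] uniform, h=24: full span → s += 24 → s = 24.0000
seg 2 [107.6°–317.9°] simple-harmonic, h=-14: θ=183.3° here. β=75.7, B=210.3. -14/2·(1 − cos(π·0.3600)) = -4.0188 → s = 19.9812

19.9812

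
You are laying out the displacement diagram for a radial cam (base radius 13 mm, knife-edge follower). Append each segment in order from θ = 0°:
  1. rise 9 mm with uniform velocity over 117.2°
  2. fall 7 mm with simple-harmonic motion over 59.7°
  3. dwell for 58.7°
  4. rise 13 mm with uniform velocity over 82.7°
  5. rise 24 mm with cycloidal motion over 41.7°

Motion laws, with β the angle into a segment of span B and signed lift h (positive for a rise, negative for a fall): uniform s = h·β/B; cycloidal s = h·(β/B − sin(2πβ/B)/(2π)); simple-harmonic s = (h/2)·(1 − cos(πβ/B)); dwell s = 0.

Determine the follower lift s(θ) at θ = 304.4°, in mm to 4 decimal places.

seg 1 [0°–117.2°] uniform, h=9: full span → s += 9 → s = 9.0000
seg 2 [117.2°–176.9°] simple-harmonic, h=-7: full span → s += -7 → s = 2.0000
seg 3 [176.9°–235.6°] dwell: s stays 2.0000
seg 4 [235.6°–318.3°] uniform, h=13: θ=304.4° here. β=68.8, B=82.7. 13·68.8/82.7 = 10.8150 → s = 12.8150

12.8150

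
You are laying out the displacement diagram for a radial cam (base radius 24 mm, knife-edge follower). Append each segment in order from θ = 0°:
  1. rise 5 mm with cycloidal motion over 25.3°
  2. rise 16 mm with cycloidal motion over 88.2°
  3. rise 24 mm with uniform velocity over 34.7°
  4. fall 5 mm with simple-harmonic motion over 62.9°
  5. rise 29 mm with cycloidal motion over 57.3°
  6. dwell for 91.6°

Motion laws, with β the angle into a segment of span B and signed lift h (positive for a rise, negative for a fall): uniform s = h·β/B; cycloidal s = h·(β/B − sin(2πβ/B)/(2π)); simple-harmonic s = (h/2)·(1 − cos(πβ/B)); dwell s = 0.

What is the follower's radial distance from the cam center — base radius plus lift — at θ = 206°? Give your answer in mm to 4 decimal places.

seg 1 [0°–25.3°] cycloidal, h=5: full span → s += 5 → s = 5.0000
seg 2 [25.3°–113.5°] cycloidal, h=16: full span → s += 16 → s = 21.0000
seg 3 [113.5°–148.2°] uniform, h=24: full span → s += 24 → s = 45.0000
seg 4 [148.2°–211.1°] simple-harmonic, h=-5: θ=206° here. β=57.8, B=62.9. -5/2·(1 − cos(π·0.9189)) = -4.9193 → s = 40.0807
radial distance = base radius + s = 24 + 40.0807 = 64.0807

64.0807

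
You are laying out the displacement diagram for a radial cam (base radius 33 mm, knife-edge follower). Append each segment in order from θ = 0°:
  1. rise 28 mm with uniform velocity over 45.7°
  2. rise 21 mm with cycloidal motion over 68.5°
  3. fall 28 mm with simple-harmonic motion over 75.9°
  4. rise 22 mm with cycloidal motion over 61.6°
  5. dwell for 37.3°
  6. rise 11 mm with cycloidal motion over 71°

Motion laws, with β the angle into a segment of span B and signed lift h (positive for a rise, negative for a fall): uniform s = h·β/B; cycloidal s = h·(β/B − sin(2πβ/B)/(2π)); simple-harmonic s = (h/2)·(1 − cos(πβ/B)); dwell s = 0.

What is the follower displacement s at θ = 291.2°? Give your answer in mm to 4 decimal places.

seg 1 [0°–45.7°] uniform, h=28: full span → s += 28 → s = 28.0000
seg 2 [45.7°–114.2°] cycloidal, h=21: full span → s += 21 → s = 49.0000
seg 3 [114.2°–190.1°] simple-harmonic, h=-28: full span → s += -28 → s = 21.0000
seg 4 [190.1°–251.7°] cycloidal, h=22: full span → s += 22 → s = 43.0000
seg 5 [251.7°–289°] dwell: s stays 43.0000
seg 6 [289°–360°] cycloidal, h=11: θ=291.2° here. β=2.2, B=71. 11·(0.0310 − sin(2π·0.0310)/(2π)) = 0.0021 → s = 43.0021

43.0021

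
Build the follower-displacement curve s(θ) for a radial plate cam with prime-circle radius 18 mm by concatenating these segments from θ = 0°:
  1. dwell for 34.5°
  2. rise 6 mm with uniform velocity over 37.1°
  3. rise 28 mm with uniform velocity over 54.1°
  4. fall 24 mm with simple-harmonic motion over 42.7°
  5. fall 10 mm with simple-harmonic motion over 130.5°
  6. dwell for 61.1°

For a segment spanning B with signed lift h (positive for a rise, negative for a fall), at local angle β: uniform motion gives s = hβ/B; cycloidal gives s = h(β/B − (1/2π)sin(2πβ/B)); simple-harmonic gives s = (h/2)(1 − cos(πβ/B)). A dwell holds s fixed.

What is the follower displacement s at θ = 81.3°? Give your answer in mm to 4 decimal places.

seg 1 [0°–34.5°] dwell: s stays 0.0000
seg 2 [34.5°–71.6°] uniform, h=6: full span → s += 6 → s = 6.0000
seg 3 [71.6°–125.7°] uniform, h=28: θ=81.3° here. β=9.7, B=54.1. 28·9.7/54.1 = 5.0203 → s = 11.0203

11.0203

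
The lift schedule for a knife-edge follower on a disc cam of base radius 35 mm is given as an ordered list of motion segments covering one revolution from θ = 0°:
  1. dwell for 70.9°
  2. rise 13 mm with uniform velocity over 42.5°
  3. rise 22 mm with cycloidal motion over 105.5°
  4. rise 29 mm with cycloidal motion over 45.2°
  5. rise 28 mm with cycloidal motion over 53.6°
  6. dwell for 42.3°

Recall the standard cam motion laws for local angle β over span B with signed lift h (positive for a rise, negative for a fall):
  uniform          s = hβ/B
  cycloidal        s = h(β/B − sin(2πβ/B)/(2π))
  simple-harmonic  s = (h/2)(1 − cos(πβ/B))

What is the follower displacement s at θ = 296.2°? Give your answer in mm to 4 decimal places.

seg 1 [0°–70.9°] dwell: s stays 0.0000
seg 2 [70.9°–113.4°] uniform, h=13: full span → s += 13 → s = 13.0000
seg 3 [113.4°–218.9°] cycloidal, h=22: full span → s += 22 → s = 35.0000
seg 4 [218.9°–264.1°] cycloidal, h=29: full span → s += 29 → s = 64.0000
seg 5 [264.1°–317.7°] cycloidal, h=28: θ=296.2° here. β=32.1, B=53.6. 28·(0.5989 − sin(2π·0.5989)/(2π)) = 19.3626 → s = 83.3626

83.3626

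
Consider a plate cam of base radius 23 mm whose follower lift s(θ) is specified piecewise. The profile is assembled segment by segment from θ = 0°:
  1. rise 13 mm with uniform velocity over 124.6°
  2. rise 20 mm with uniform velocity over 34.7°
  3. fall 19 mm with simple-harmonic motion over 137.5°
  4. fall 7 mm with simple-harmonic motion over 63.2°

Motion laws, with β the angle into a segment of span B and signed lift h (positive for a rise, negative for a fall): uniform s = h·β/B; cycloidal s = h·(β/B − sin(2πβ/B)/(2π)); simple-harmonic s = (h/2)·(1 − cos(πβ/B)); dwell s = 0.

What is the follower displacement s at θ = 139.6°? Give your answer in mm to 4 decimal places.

seg 1 [0°–124.6°] uniform, h=13: full span → s += 13 → s = 13.0000
seg 2 [124.6°–159.3°] uniform, h=20: θ=139.6° here. β=15, B=34.7. 20·15/34.7 = 8.6455 → s = 21.6455

21.6455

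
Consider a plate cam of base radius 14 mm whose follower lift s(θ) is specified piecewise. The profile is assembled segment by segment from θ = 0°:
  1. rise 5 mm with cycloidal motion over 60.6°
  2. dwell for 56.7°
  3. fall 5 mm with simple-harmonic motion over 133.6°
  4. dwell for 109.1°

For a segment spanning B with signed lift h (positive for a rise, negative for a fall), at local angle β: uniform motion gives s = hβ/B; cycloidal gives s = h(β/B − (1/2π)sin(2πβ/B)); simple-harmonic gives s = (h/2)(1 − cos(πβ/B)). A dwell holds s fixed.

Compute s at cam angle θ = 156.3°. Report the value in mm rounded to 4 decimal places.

seg 1 [0°–60.6°] cycloidal, h=5: full span → s += 5 → s = 5.0000
seg 2 [60.6°–117.3°] dwell: s stays 5.0000
seg 3 [117.3°–250.9°] simple-harmonic, h=-5: θ=156.3° here. β=39, B=133.6. -5/2·(1 − cos(π·0.2919)) = -0.9797 → s = 4.0203

4.0203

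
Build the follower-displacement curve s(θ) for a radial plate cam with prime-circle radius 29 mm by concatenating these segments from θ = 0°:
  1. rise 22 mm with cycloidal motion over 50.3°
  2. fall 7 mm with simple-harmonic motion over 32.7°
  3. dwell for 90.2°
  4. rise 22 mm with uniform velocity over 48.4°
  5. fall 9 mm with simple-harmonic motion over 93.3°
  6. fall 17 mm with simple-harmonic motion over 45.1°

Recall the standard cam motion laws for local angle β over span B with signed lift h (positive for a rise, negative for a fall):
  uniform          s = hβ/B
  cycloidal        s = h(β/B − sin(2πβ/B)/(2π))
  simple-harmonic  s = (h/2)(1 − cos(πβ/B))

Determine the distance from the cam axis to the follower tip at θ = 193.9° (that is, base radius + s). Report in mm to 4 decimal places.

seg 1 [0°–50.3°] cycloidal, h=22: full span → s += 22 → s = 22.0000
seg 2 [50.3°–83°] simple-harmonic, h=-7: full span → s += -7 → s = 15.0000
seg 3 [83°–173.2°] dwell: s stays 15.0000
seg 4 [173.2°–221.6°] uniform, h=22: θ=193.9° here. β=20.7, B=48.4. 22·20.7/48.4 = 9.4091 → s = 24.4091
radial distance = base radius + s = 29 + 24.4091 = 53.4091

53.4091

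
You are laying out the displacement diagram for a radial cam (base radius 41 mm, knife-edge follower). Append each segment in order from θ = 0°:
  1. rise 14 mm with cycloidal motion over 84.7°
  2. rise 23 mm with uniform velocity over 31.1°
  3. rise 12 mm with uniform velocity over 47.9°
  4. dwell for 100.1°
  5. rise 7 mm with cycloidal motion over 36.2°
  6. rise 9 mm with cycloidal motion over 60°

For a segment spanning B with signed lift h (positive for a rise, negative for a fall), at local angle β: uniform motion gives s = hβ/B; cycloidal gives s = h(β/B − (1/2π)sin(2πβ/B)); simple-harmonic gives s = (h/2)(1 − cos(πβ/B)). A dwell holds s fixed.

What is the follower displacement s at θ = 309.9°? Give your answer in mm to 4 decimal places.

seg 1 [0°–84.7°] cycloidal, h=14: full span → s += 14 → s = 14.0000
seg 2 [84.7°–115.8°] uniform, h=23: full span → s += 23 → s = 37.0000
seg 3 [115.8°–163.7°] uniform, h=12: full span → s += 12 → s = 49.0000
seg 4 [163.7°–263.8°] dwell: s stays 49.0000
seg 5 [263.8°–300°] cycloidal, h=7: full span → s += 7 → s = 56.0000
seg 6 [300°–360°] cycloidal, h=9: θ=309.9° here. β=9.9, B=60. 9·(0.1650 − sin(2π·0.1650)/(2π)) = 0.2521 → s = 56.2521

56.2521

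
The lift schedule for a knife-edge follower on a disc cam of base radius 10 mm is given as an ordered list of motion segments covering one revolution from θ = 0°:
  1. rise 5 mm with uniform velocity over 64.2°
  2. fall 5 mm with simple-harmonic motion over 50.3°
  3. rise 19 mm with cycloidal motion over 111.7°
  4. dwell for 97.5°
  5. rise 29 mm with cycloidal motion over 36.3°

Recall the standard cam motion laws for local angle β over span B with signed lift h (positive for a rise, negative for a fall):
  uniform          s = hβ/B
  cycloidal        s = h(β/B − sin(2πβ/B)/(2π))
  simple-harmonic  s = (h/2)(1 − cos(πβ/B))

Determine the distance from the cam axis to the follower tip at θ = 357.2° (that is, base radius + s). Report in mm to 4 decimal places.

seg 1 [0°–64.2°] uniform, h=5: full span → s += 5 → s = 5.0000
seg 2 [64.2°–114.5°] simple-harmonic, h=-5: full span → s += -5 → s = 0.0000
seg 3 [114.5°–226.2°] cycloidal, h=19: full span → s += 19 → s = 19.0000
seg 4 [226.2°–323.7°] dwell: s stays 19.0000
seg 5 [323.7°–360°] cycloidal, h=29: θ=357.2° here. β=33.5, B=36.3. 29·(0.9229 − sin(2π·0.9229)/(2π)) = 28.9135 → s = 47.9135
radial distance = base radius + s = 10 + 47.9135 = 57.9135

57.9135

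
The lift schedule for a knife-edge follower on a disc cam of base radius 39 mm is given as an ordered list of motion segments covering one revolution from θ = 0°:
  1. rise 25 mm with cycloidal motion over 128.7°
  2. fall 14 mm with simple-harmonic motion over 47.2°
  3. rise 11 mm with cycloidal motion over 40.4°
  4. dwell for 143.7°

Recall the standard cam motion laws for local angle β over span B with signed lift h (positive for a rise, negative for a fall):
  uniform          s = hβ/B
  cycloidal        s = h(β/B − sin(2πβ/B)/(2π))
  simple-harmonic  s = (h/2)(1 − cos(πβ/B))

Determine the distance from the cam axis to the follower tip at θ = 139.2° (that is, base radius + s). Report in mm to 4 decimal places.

seg 1 [0°–128.7°] cycloidal, h=25: full span → s += 25 → s = 25.0000
seg 2 [128.7°–175.9°] simple-harmonic, h=-14: θ=139.2° here. β=10.5, B=47.2. -14/2·(1 − cos(π·0.2225)) = -1.6410 → s = 23.3590
radial distance = base radius + s = 39 + 23.3590 = 62.3590

62.3590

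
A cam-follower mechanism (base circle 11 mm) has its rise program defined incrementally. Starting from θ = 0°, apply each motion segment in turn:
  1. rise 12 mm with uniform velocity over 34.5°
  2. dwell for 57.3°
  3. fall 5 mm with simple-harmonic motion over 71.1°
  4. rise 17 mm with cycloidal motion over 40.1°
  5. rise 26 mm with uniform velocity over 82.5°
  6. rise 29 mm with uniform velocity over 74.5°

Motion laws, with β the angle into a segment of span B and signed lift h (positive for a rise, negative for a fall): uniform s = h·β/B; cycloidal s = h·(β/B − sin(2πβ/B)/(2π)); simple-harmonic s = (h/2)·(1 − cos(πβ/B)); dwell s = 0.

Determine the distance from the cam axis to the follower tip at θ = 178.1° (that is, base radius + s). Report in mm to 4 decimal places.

seg 1 [0°–34.5°] uniform, h=12: full span → s += 12 → s = 12.0000
seg 2 [34.5°–91.8°] dwell: s stays 12.0000
seg 3 [91.8°–162.9°] simple-harmonic, h=-5: full span → s += -5 → s = 7.0000
seg 4 [162.9°–203°] cycloidal, h=17: θ=178.1° here. β=15.2, B=40.1. 17·(0.3791 − sin(2π·0.3791)/(2π)) = 4.5800 → s = 11.5800
radial distance = base radius + s = 11 + 11.5800 = 22.5800

22.5800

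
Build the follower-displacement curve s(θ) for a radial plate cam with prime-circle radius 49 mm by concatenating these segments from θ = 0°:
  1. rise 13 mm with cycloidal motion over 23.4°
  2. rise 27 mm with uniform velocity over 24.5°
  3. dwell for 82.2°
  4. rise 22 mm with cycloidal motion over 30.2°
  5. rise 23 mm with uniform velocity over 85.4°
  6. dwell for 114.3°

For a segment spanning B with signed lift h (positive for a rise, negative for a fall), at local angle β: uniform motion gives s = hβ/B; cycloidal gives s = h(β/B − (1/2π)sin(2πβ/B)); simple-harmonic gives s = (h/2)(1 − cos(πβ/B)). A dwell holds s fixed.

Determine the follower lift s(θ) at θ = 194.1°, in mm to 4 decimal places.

seg 1 [0°–23.4°] cycloidal, h=13: full span → s += 13 → s = 13.0000
seg 2 [23.4°–47.9°] uniform, h=27: full span → s += 27 → s = 40.0000
seg 3 [47.9°–130.1°] dwell: s stays 40.0000
seg 4 [130.1°–160.3°] cycloidal, h=22: full span → s += 22 → s = 62.0000
seg 5 [160.3°–245.7°] uniform, h=23: θ=194.1° here. β=33.8, B=85.4. 23·33.8/85.4 = 9.1030 → s = 71.1030

71.1030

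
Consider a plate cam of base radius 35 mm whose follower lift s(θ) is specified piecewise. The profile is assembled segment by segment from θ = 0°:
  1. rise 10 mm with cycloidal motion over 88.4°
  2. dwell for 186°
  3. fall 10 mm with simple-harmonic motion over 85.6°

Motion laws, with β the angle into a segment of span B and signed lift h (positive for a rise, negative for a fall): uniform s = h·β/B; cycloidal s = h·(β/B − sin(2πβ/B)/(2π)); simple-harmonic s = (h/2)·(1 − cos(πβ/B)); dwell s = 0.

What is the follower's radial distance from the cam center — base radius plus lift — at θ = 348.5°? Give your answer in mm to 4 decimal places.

seg 1 [0°–88.4°] cycloidal, h=10: full span → s += 10 → s = 10.0000
seg 2 [88.4°–274.4°] dwell: s stays 10.0000
seg 3 [274.4°–360°] simple-harmonic, h=-10: θ=348.5° here. β=74.1, B=85.6. -10/2·(1 − cos(π·0.8657)) = -9.5612 → s = 0.4388
radial distance = base radius + s = 35 + 0.4388 = 35.4388

35.4388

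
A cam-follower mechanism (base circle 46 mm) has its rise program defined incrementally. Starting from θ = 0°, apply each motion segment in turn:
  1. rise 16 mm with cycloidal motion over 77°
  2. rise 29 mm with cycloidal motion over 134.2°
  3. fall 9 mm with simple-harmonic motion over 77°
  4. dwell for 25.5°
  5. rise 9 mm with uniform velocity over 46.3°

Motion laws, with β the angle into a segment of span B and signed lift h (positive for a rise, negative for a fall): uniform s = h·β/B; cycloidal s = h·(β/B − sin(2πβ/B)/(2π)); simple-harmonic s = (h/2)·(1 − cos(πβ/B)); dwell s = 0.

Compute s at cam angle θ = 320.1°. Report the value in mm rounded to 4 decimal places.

seg 1 [0°–77°] cycloidal, h=16: full span → s += 16 → s = 16.0000
seg 2 [77°–211.2°] cycloidal, h=29: full span → s += 29 → s = 45.0000
seg 3 [211.2°–288.2°] simple-harmonic, h=-9: full span → s += -9 → s = 36.0000
seg 4 [288.2°–313.7°] dwell: s stays 36.0000
seg 5 [313.7°–360°] uniform, h=9: θ=320.1° here. β=6.4, B=46.3. 9·6.4/46.3 = 1.2441 → s = 37.2441

37.2441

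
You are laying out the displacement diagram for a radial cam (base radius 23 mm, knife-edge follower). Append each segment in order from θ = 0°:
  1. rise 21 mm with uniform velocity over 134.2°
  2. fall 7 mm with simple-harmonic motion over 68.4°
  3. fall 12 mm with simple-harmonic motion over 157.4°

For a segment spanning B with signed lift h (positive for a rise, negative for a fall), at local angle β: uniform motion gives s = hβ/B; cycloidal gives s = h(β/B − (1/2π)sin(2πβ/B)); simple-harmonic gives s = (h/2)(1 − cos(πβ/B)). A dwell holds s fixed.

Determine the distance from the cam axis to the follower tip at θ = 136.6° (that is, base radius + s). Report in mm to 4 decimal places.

seg 1 [0°–134.2°] uniform, h=21: full span → s += 21 → s = 21.0000
seg 2 [134.2°–202.6°] simple-harmonic, h=-7: θ=136.6° here. β=2.4, B=68.4. -7/2·(1 − cos(π·0.0351)) = -0.0212 → s = 20.9788
radial distance = base radius + s = 23 + 20.9788 = 43.9788

43.9788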